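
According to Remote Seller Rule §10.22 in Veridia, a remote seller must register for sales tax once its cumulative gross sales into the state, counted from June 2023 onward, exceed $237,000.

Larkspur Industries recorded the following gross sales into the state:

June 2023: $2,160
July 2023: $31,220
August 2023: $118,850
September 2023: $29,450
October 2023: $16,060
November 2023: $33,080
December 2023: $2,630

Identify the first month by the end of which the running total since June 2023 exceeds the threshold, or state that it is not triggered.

Through June 2023: $2,160
Through July 2023: $33,380
Through August 2023: $152,230
Through September 2023: $181,680
Through October 2023: $197,740
Through November 2023: $230,820
Through December 2023: $233,450
Final cumulative total $233,450 ≤ $237,000; the threshold is never exceeded.

Not triggered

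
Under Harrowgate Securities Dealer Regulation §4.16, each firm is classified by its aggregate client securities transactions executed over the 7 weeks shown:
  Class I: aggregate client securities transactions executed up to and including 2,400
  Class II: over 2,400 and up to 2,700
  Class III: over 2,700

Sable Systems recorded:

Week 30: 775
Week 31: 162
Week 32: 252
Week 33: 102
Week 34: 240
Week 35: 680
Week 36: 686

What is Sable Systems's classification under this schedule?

Aggregate client securities transactions executed: 775 + 162 + 252 + 102 + 240 + 680 + 686 = 2,897.
2,897 > 2,700, so Class III applies.

Class III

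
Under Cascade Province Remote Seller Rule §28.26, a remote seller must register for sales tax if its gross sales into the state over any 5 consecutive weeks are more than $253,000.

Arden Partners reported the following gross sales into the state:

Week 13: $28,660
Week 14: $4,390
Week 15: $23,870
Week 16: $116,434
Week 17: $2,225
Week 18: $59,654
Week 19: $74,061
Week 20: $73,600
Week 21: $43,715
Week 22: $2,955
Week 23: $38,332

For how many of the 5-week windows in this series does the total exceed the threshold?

4

Week 13–Week 17: $28,660 + $4,390 + $23,870 + $116,434 + $2,225 = $175,579 (under)
Week 14–Week 18: $4,390 + $23,870 + $116,434 + $2,225 + $59,654 = $206,573 (under)
Week 15–Week 19: $23,870 + $116,434 + $2,225 + $59,654 + $74,061 = $276,244 (over)
Week 16–Week 20: $116,434 + $2,225 + $59,654 + $74,061 + $73,600 = $325,974 (over)
Week 17–Week 21: $2,225 + $59,654 + $74,061 + $73,600 + $43,715 = $253,255 (over)
Week 18–Week 22: $59,654 + $74,061 + $73,600 + $43,715 + $2,955 = $253,985 (over)
Week 19–Week 23: $74,061 + $73,600 + $43,715 + $2,955 + $38,332 = $232,663 (under)
4 windows exceed the threshold.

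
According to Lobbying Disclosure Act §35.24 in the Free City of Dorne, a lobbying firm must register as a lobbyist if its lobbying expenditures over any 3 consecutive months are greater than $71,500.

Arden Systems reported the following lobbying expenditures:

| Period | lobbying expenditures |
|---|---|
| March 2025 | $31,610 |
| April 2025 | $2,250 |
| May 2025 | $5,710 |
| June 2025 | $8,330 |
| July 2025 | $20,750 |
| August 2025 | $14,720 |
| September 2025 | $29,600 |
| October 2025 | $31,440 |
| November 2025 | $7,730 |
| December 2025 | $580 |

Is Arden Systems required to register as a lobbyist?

Yes

March 2025–May 2025: $31,610 + $2,250 + $5,710 = $39,570 (under)
April 2025–June 2025: $2,250 + $5,710 + $8,330 = $16,290 (under)
May 2025–July 2025: $5,710 + $8,330 + $20,750 = $34,790 (under)
June 2025–August 2025: $8,330 + $20,750 + $14,720 = $43,800 (under)
July 2025–September 2025: $20,750 + $14,720 + $29,600 = $65,070 (under)
August 2025–October 2025: $14,720 + $29,600 + $31,440 = $75,760 (over)
September 2025–November 2025: $29,600 + $31,440 + $7,730 = $68,770 (under)
October 2025–December 2025: $31,440 + $7,730 + $580 = $39,750 (under)
At least one window exceeds $71,500.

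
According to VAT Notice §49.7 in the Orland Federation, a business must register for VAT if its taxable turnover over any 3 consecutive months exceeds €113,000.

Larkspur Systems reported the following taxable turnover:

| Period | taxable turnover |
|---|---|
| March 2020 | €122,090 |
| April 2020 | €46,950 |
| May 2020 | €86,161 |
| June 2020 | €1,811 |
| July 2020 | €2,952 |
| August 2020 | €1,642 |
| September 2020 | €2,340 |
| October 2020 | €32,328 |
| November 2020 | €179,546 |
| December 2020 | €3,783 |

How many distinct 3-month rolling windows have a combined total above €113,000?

March 2020–May 2020: €122,090 + €46,950 + €86,161 = €255,201 (over)
April 2020–June 2020: €46,950 + €86,161 + €1,811 = €134,922 (over)
May 2020–July 2020: €86,161 + €1,811 + €2,952 = €90,924 (under)
June 2020–August 2020: €1,811 + €2,952 + €1,642 = €6,405 (under)
July 2020–September 2020: €2,952 + €1,642 + €2,340 = €6,934 (under)
August 2020–October 2020: €1,642 + €2,340 + €32,328 = €36,310 (under)
September 2020–November 2020: €2,340 + €32,328 + €179,546 = €214,214 (over)
October 2020–December 2020: €32,328 + €179,546 + €3,783 = €215,657 (over)
4 windows exceed the threshold.

4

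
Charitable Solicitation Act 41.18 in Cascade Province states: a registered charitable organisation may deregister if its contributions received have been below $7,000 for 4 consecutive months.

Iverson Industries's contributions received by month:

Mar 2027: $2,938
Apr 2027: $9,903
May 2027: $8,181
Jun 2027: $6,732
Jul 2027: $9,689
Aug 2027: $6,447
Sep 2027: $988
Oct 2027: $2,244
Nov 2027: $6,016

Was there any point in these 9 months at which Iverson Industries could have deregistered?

Months below $7,000: Mar 2027, Jun 2027, Aug 2027, Sep 2027, Oct 2027, Nov 2027.
Longest run of consecutive months below the threshold: 4.
4 ≥ 4, so Iverson Industries became eligible.

Yes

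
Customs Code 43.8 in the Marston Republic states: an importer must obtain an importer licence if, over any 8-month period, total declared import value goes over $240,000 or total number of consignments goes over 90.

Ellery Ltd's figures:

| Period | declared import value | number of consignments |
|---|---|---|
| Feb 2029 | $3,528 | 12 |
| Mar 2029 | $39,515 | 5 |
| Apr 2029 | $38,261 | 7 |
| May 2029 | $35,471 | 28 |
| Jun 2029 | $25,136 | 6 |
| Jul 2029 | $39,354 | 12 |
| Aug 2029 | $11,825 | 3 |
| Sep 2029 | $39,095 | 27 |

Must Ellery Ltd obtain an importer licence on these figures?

Yes

Total declared import value: $3,528 + $39,515 + $38,261 + $35,471 + $25,136 + $39,354 + $11,825 + $39,095 = $232,185 (≤ $240,000).
Total number of consignments: 12 + 5 + 7 + 28 + 6 + 12 + 3 + 27 = 100 (> 90).
The test is 'or': at least one threshold is exceeded.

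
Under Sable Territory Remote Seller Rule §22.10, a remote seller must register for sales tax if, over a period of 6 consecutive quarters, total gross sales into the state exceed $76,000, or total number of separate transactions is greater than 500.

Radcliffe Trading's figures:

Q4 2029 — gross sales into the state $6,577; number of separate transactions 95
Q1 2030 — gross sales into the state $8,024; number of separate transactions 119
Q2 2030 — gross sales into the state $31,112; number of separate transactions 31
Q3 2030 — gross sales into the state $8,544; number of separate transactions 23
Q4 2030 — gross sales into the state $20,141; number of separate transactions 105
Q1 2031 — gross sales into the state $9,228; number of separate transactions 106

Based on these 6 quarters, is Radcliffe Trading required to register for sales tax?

Total gross sales into the state: $6,577 + $8,024 + $31,112 + $8,544 + $20,141 + $9,228 = $83,626 (> $76,000).
Total number of separate transactions: 95 + 119 + 31 + 23 + 105 + 106 = 479 (≤ 500).
The test is 'or': at least one threshold is exceeded.

Yes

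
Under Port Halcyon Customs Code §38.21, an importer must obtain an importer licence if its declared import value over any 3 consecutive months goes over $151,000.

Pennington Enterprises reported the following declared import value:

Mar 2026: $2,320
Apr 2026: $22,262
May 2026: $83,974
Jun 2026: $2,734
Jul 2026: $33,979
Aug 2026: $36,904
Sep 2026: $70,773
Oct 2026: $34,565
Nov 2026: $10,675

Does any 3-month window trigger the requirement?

No

Mar 2026–May 2026: $2,320 + $22,262 + $83,974 = $108,556 (under)
Apr 2026–Jun 2026: $22,262 + $83,974 + $2,734 = $108,970 (under)
May 2026–Jul 2026: $83,974 + $2,734 + $33,979 = $120,687 (under)
Jun 2026–Aug 2026: $2,734 + $33,979 + $36,904 = $73,617 (under)
Jul 2026–Sep 2026: $33,979 + $36,904 + $70,773 = $141,656 (under)
Aug 2026–Oct 2026: $36,904 + $70,773 + $34,565 = $142,242 (under)
Sep 2026–Nov 2026: $70,773 + $34,565 + $10,675 = $116,013 (under)
No window exceeds $151,000.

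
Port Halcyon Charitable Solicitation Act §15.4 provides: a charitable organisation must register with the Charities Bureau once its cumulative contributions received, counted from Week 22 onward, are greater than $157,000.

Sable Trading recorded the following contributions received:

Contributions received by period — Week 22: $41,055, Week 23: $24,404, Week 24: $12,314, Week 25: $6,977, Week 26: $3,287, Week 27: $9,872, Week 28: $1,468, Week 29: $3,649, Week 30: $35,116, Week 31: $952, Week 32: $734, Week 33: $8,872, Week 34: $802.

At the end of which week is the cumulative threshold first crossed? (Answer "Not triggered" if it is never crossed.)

Through Week 22: $41,055
Through Week 23: $65,459
Through Week 24: $77,773
Through Week 25: $84,750
Through Week 26: $88,037
Through Week 27: $97,909
Through Week 28: $99,377
Through Week 29: $103,026
Through Week 30: $138,142
Through Week 31: $139,094
Through Week 32: $139,828
Through Week 33: $148,700
Through Week 34: $149,502
Final cumulative total $149,502 ≤ $157,000; the threshold is never exceeded.

Not triggered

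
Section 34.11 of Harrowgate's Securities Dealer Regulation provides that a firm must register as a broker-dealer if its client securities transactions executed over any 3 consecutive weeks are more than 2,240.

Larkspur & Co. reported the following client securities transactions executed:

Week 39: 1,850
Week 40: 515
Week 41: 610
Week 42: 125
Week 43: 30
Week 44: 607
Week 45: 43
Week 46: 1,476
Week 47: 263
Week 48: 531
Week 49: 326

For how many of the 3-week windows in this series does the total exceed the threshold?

2

Week 39–Week 41: 1,850 + 515 + 610 = 2,975 (over)
Week 40–Week 42: 515 + 610 + 125 = 1,250 (under)
Week 41–Week 43: 610 + 125 + 30 = 765 (under)
Week 42–Week 44: 125 + 30 + 607 = 762 (under)
Week 43–Week 45: 30 + 607 + 43 = 680 (under)
Week 44–Week 46: 607 + 43 + 1,476 = 2,126 (under)
Week 45–Week 47: 43 + 1,476 + 263 = 1,782 (under)
Week 46–Week 48: 1,476 + 263 + 531 = 2,270 (over)
Week 47–Week 49: 263 + 531 + 326 = 1,120 (under)
2 windows exceed the threshold.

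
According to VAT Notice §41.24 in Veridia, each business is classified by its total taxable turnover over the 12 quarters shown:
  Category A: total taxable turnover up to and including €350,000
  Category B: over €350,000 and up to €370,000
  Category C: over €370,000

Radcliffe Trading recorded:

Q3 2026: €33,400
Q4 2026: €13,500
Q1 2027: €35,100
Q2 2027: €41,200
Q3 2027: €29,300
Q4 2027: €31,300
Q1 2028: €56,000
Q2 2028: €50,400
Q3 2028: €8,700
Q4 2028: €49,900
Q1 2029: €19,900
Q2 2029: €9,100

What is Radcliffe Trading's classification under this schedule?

Total taxable turnover: €33,400 + €13,500 + €35,100 + €41,200 + €29,300 + €31,300 + €56,000 + €50,400 + €8,700 + €49,900 + €19,900 + €9,100 = €377,800.
€377,800 > €370,000, so Category C applies.

Category C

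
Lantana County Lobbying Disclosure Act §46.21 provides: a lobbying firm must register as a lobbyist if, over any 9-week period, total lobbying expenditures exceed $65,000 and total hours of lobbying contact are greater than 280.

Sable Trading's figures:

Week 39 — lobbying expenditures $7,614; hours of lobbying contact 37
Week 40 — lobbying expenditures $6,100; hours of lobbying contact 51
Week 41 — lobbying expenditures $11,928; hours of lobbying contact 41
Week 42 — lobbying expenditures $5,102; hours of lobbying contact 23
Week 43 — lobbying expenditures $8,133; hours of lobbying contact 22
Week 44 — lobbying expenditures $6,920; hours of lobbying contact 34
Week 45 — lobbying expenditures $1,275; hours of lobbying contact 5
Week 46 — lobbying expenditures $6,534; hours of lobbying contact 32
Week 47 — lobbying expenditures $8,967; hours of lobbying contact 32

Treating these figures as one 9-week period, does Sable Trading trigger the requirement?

Total lobbying expenditures: $7,614 + $6,100 + $11,928 + $5,102 + $8,133 + $6,920 + $1,275 + $6,534 + $8,967 = $62,573 (≤ $65,000).
Total hours of lobbying contact: 37 + 51 + 41 + 23 + 22 + 34 + 5 + 32 + 32 = 277 (≤ 280).
The test is 'and': the rule requires both, and at least one is not exceeded.

No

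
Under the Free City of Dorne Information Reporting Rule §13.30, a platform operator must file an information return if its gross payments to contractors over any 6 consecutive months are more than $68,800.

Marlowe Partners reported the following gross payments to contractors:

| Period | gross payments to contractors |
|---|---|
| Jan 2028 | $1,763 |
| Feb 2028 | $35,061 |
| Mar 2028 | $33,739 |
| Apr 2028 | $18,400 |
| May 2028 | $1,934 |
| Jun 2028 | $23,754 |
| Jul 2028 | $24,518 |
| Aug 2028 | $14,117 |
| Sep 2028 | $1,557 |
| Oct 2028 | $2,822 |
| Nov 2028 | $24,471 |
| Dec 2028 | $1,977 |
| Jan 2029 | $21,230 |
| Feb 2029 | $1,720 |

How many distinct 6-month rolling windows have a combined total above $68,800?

6

Jan 2028–Jun 2028: $1,763 + $35,061 + $33,739 + $18,400 + $1,934 + $23,754 = $114,651 (over)
Feb 2028–Jul 2028: $35,061 + $33,739 + $18,400 + $1,934 + $23,754 + $24,518 = $137,406 (over)
Mar 2028–Aug 2028: $33,739 + $18,400 + $1,934 + $23,754 + $24,518 + $14,117 = $116,462 (over)
Apr 2028–Sep 2028: $18,400 + $1,934 + $23,754 + $24,518 + $14,117 + $1,557 = $84,280 (over)
May 2028–Oct 2028: $1,934 + $23,754 + $24,518 + $14,117 + $1,557 + $2,822 = $68,702 (under)
Jun 2028–Nov 2028: $23,754 + $24,518 + $14,117 + $1,557 + $2,822 + $24,471 = $91,239 (over)
Jul 2028–Dec 2028: $24,518 + $14,117 + $1,557 + $2,822 + $24,471 + $1,977 = $69,462 (over)
Aug 2028–Jan 2029: $14,117 + $1,557 + $2,822 + $24,471 + $1,977 + $21,230 = $66,174 (under)
Sep 2028–Feb 2029: $1,557 + $2,822 + $24,471 + $1,977 + $21,230 + $1,720 = $53,777 (under)
6 windows exceed the threshold.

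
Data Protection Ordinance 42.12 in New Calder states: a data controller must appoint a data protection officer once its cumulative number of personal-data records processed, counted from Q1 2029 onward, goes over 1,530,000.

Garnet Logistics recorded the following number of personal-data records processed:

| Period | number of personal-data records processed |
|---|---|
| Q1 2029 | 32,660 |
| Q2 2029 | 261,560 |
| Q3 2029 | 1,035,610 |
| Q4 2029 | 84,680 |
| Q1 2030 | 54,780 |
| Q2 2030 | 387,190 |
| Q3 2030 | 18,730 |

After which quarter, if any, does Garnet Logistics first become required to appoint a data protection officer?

Q2 2030

Through Q1 2029: 32,660
Through Q2 2029: 294,220
Through Q3 2029: 1,329,830
Through Q4 2029: 1,414,510
Through Q1 2030: 1,469,290
Through Q2 2030: 1,856,480 ← exceeds threshold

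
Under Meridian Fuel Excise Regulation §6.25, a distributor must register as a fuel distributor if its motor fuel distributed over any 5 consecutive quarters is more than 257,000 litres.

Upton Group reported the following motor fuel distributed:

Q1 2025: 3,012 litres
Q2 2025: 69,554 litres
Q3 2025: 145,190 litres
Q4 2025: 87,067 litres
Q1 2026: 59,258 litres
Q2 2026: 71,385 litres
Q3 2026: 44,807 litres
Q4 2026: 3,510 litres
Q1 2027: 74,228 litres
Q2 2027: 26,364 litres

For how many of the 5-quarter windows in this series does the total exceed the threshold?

4

Q1 2025–Q1 2026: 3,012 litres + 69,554 litres + 145,190 litres + 87,067 litres + 59,258 litres = 364,081 litres (over)
Q2 2025–Q2 2026: 69,554 litres + 145,190 litres + 87,067 litres + 59,258 litres + 71,385 litres = 432,454 litres (over)
Q3 2025–Q3 2026: 145,190 litres + 87,067 litres + 59,258 litres + 71,385 litres + 44,807 litres = 407,707 litres (over)
Q4 2025–Q4 2026: 87,067 litres + 59,258 litres + 71,385 litres + 44,807 litres + 3,510 litres = 266,027 litres (over)
Q1 2026–Q1 2027: 59,258 litres + 71,385 litres + 44,807 litres + 3,510 litres + 74,228 litres = 253,188 litres (under)
Q2 2026–Q2 2027: 71,385 litres + 44,807 litres + 3,510 litres + 74,228 litres + 26,364 litres = 220,294 litres (under)
4 windows exceed the threshold.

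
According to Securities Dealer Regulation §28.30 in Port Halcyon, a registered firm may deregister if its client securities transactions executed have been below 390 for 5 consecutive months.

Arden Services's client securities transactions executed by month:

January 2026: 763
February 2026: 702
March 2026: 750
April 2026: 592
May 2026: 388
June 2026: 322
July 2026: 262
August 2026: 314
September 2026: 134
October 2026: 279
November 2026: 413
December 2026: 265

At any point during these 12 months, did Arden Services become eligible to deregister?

Months below 390: May 2026, June 2026, July 2026, August 2026, September 2026, October 2026, December 2026.
Longest run of consecutive months below the threshold: 6.
6 ≥ 5, so Arden Services became eligible.

Yes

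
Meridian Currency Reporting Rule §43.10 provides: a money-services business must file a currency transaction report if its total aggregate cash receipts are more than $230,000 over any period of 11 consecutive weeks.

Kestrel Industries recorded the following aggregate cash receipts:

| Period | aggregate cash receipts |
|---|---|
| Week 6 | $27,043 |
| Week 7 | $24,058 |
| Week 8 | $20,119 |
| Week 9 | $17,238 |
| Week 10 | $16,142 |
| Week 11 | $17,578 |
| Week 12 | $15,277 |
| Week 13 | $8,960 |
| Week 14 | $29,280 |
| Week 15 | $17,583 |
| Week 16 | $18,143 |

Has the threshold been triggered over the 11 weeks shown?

No

Total aggregate cash receipts: $27,043 + $24,058 + $20,119 + $17,238 + $16,142 + $17,578 + $15,277 + $8,960 + $29,280 + $17,583 + $18,143 = $211,421.
$211,421 ≤ $230,000, so the threshold is not exceeded.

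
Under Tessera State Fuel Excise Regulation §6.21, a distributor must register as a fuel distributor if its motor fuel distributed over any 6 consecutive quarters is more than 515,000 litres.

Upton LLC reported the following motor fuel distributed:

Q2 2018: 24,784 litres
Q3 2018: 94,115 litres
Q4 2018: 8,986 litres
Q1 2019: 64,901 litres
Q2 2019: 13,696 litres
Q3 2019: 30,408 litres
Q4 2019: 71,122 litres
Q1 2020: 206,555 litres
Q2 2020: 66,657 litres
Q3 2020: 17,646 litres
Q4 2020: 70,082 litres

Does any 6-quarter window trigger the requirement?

No

Q2 2018–Q3 2019: 24,784 litres + 94,115 litres + 8,986 litres + 64,901 litres + 13,696 litres + 30,408 litres = 236,890 litres (under)
Q3 2018–Q4 2019: 94,115 litres + 8,986 litres + 64,901 litres + 13,696 litres + 30,408 litres + 71,122 litres = 283,228 litres (under)
Q4 2018–Q1 2020: 8,986 litres + 64,901 litres + 13,696 litres + 30,408 litres + 71,122 litres + 206,555 litres = 395,668 litres (under)
Q1 2019–Q2 2020: 64,901 litres + 13,696 litres + 30,408 litres + 71,122 litres + 206,555 litres + 66,657 litres = 453,339 litres (under)
Q2 2019–Q3 2020: 13,696 litres + 30,408 litres + 71,122 litres + 206,555 litres + 66,657 litres + 17,646 litres = 406,084 litres (under)
Q3 2019–Q4 2020: 30,408 litres + 71,122 litres + 206,555 litres + 66,657 litres + 17,646 litres + 70,082 litres = 462,470 litres (under)
No window exceeds 515,000 litres.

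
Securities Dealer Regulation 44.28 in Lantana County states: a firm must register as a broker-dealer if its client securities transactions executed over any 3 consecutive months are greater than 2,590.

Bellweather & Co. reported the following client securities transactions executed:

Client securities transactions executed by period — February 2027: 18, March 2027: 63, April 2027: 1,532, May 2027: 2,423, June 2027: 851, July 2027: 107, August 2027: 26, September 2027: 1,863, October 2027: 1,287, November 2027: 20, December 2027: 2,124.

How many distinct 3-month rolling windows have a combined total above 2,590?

February 2027–April 2027: 18 + 63 + 1,532 = 1,613 (under)
March 2027–May 2027: 63 + 1,532 + 2,423 = 4,018 (over)
April 2027–June 2027: 1,532 + 2,423 + 851 = 4,806 (over)
May 2027–July 2027: 2,423 + 851 + 107 = 3,381 (over)
June 2027–August 2027: 851 + 107 + 26 = 984 (under)
July 2027–September 2027: 107 + 26 + 1,863 = 1,996 (under)
August 2027–October 2027: 26 + 1,863 + 1,287 = 3,176 (over)
September 2027–November 2027: 1,863 + 1,287 + 20 = 3,170 (over)
October 2027–December 2027: 1,287 + 20 + 2,124 = 3,431 (over)
6 windows exceed the threshold.

6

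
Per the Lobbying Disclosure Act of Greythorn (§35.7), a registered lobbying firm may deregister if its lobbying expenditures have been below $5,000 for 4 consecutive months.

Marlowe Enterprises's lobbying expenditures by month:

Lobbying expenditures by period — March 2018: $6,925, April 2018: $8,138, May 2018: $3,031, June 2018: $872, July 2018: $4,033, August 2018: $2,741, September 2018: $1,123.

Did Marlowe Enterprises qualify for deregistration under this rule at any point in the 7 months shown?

Yes

Months below $5,000: May 2018, June 2018, July 2018, August 2018, September 2018.
Longest run of consecutive months below the threshold: 5.
5 ≥ 4, so Marlowe Enterprises became eligible.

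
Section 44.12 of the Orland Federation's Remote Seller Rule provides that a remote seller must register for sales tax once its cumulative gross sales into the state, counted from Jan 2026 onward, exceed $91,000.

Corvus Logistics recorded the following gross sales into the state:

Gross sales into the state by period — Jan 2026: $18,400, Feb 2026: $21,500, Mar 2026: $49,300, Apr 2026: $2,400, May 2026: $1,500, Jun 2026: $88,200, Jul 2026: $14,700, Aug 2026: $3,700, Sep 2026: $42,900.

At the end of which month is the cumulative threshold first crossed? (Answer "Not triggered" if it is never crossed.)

Apr 2026

Through Jan 2026: $18,400
Through Feb 2026: $39,900
Through Mar 2026: $89,200
Through Apr 2026: $91,600 ← exceeds threshold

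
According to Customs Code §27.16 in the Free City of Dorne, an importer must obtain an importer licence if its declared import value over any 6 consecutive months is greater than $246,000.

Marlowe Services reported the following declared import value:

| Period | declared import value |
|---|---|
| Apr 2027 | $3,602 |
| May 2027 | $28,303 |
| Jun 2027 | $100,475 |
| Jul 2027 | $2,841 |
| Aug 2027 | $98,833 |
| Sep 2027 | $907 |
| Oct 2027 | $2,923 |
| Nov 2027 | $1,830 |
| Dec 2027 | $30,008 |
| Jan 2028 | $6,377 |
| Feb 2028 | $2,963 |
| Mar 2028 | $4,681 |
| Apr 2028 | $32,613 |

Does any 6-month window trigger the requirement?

Apr 2027–Sep 2027: $3,602 + $28,303 + $100,475 + $2,841 + $98,833 + $907 = $234,961 (under)
May 2027–Oct 2027: $28,303 + $100,475 + $2,841 + $98,833 + $907 + $2,923 = $234,282 (under)
Jun 2027–Nov 2027: $100,475 + $2,841 + $98,833 + $907 + $2,923 + $1,830 = $207,809 (under)
Jul 2027–Dec 2027: $2,841 + $98,833 + $907 + $2,923 + $1,830 + $30,008 = $137,342 (under)
Aug 2027–Jan 2028: $98,833 + $907 + $2,923 + $1,830 + $30,008 + $6,377 = $140,878 (under)
Sep 2027–Feb 2028: $907 + $2,923 + $1,830 + $30,008 + $6,377 + $2,963 = $45,008 (under)
Oct 2027–Mar 2028: $2,923 + $1,830 + $30,008 + $6,377 + $2,963 + $4,681 = $48,782 (under)
Nov 2027–Apr 2028: $1,830 + $30,008 + $6,377 + $2,963 + $4,681 + $32,613 = $78,472 (under)
No window exceeds $246,000.

No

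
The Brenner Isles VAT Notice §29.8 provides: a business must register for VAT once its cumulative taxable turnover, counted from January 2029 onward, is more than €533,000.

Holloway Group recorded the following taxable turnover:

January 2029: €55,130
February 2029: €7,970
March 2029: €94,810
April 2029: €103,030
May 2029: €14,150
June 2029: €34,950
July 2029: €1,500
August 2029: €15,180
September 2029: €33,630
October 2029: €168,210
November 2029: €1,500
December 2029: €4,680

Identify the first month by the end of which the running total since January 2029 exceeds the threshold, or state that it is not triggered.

December 2029

Through January 2029: €55,130
Through February 2029: €63,100
Through March 2029: €157,910
Through April 2029: €260,940
Through May 2029: €275,090
Through June 2029: €310,040
Through July 2029: €311,540
Through August 2029: €326,720
Through September 2029: €360,350
Through October 2029: €528,560
Through November 2029: €530,060
Through December 2029: €534,740 ← exceeds threshold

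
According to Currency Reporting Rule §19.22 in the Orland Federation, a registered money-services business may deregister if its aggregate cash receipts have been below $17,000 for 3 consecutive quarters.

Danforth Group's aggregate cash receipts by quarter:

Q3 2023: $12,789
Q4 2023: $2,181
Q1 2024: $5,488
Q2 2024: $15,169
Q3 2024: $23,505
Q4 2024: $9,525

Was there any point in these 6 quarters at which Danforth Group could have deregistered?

Yes

Quarters below $17,000: Q3 2023, Q4 2023, Q1 2024, Q2 2024, Q4 2024.
Longest run of consecutive quarters below the threshold: 4.
4 ≥ 3, so Danforth Group became eligible.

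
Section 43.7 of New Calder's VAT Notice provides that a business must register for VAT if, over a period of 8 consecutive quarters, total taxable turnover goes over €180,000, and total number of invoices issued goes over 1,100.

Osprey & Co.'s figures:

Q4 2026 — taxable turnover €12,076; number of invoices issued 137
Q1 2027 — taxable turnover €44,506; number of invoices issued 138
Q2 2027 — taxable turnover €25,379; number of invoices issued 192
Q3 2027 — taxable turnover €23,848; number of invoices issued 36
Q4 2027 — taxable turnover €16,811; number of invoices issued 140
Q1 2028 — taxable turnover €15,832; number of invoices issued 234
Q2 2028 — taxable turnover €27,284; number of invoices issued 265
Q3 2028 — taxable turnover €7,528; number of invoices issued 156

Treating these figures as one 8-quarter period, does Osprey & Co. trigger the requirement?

Total taxable turnover: €12,076 + €44,506 + €25,379 + €23,848 + €16,811 + €15,832 + €27,284 + €7,528 = €173,264 (≤ €180,000).
Total number of invoices issued: 137 + 138 + 192 + 36 + 140 + 234 + 265 + 156 = 1,298 (> 1,100).
The test is 'and': the rule requires both, and at least one is not exceeded.

No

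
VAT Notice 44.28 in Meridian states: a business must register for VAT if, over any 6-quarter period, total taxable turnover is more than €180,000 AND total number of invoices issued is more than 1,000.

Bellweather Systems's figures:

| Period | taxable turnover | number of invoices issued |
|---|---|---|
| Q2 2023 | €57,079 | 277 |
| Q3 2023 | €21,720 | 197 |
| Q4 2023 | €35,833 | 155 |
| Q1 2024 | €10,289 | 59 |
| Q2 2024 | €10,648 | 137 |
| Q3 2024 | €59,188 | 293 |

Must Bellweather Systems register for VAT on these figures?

Total taxable turnover: €57,079 + €21,720 + €35,833 + €10,289 + €10,648 + €59,188 = €194,757 (> €180,000).
Total number of invoices issued: 277 + 197 + 155 + 59 + 137 + 293 = 1,118 (> 1,000).
The test is 'and': both thresholds are exceeded.

Yes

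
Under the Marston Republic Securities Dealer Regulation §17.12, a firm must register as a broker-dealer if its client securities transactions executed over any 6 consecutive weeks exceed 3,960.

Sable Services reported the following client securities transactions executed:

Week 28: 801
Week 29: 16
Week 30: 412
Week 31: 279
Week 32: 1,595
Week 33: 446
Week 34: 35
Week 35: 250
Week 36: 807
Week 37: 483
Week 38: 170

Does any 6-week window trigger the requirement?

No

Week 28–Week 33: 801 + 16 + 412 + 279 + 1,595 + 446 = 3,549 (under)
Week 29–Week 34: 16 + 412 + 279 + 1,595 + 446 + 35 = 2,783 (under)
Week 30–Week 35: 412 + 279 + 1,595 + 446 + 35 + 250 = 3,017 (under)
Week 31–Week 36: 279 + 1,595 + 446 + 35 + 250 + 807 = 3,412 (under)
Week 32–Week 37: 1,595 + 446 + 35 + 250 + 807 + 483 = 3,616 (under)
Week 33–Week 38: 446 + 35 + 250 + 807 + 483 + 170 = 2,191 (under)
No window exceeds 3,960.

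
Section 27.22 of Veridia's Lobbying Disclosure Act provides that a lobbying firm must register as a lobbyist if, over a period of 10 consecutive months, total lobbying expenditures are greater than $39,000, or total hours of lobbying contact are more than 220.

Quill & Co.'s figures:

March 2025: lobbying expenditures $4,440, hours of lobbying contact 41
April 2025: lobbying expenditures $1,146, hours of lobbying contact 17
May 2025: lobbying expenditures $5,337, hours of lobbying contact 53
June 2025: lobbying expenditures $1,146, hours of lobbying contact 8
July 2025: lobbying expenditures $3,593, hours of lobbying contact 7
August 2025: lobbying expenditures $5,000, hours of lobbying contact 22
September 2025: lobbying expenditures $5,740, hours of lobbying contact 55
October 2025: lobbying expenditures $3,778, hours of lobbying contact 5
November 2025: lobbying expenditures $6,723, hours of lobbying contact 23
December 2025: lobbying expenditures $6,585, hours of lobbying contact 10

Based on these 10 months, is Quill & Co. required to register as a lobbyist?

Yes

Total lobbying expenditures: $4,440 + $1,146 + $5,337 + $1,146 + $3,593 + $5,000 + $5,740 + $3,778 + $6,723 + $6,585 = $43,488 (> $39,000).
Total hours of lobbying contact: 41 + 17 + 53 + 8 + 7 + 22 + 55 + 5 + 23 + 10 = 241 (> 220).
The test is 'or': at least one threshold is exceeded.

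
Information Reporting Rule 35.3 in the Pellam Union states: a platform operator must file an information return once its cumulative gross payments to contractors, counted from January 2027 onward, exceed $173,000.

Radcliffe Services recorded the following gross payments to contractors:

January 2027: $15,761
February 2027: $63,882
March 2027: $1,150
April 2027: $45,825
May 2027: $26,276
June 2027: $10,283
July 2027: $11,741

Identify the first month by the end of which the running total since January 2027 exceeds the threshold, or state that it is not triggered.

Through January 2027: $15,761
Through February 2027: $79,643
Through March 2027: $80,793
Through April 2027: $126,618
Through May 2027: $152,894
Through June 2027: $163,177
Through July 2027: $174,918 ← exceeds threshold

July 2027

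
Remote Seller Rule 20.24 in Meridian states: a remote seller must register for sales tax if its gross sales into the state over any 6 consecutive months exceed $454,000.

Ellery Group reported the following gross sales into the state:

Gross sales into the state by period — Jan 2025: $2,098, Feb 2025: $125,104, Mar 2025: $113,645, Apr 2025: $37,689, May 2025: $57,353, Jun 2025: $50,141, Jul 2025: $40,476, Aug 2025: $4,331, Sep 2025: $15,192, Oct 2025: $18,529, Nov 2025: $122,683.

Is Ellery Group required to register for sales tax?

No

Jan 2025–Jun 2025: $2,098 + $125,104 + $113,645 + $37,689 + $57,353 + $50,141 = $386,030 (under)
Feb 2025–Jul 2025: $125,104 + $113,645 + $37,689 + $57,353 + $50,141 + $40,476 = $424,408 (under)
Mar 2025–Aug 2025: $113,645 + $37,689 + $57,353 + $50,141 + $40,476 + $4,331 = $303,635 (under)
Apr 2025–Sep 2025: $37,689 + $57,353 + $50,141 + $40,476 + $4,331 + $15,192 = $205,182 (under)
May 2025–Oct 2025: $57,353 + $50,141 + $40,476 + $4,331 + $15,192 + $18,529 = $186,022 (under)
Jun 2025–Nov 2025: $50,141 + $40,476 + $4,331 + $15,192 + $18,529 + $122,683 = $251,352 (under)
No window exceeds $454,000.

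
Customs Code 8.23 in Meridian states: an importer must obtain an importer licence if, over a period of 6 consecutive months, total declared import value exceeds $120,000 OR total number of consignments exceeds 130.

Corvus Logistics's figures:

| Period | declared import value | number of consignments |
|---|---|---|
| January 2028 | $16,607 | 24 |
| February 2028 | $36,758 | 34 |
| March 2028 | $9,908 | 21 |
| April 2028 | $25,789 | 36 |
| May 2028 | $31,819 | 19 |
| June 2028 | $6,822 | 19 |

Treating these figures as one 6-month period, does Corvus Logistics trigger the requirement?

Yes

Total declared import value: $16,607 + $36,758 + $9,908 + $25,789 + $31,819 + $6,822 = $127,703 (> $120,000).
Total number of consignments: 24 + 34 + 21 + 36 + 19 + 19 = 153 (> 130).
The test is 'or': at least one threshold is exceeded.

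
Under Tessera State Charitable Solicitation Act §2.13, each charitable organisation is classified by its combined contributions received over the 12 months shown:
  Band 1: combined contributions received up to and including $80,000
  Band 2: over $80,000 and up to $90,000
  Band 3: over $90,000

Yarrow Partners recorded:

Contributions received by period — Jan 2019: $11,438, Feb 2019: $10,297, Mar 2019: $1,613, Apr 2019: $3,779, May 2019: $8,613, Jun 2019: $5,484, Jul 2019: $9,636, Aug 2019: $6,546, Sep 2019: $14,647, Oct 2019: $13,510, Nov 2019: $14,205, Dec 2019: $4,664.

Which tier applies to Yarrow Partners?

Band 3

Combined contributions received: $11,438 + $10,297 + $1,613 + $3,779 + $8,613 + $5,484 + $9,636 + $6,546 + $14,647 + $13,510 + $14,205 + $4,664 = $104,432.
$104,432 > $90,000, so Band 3 applies.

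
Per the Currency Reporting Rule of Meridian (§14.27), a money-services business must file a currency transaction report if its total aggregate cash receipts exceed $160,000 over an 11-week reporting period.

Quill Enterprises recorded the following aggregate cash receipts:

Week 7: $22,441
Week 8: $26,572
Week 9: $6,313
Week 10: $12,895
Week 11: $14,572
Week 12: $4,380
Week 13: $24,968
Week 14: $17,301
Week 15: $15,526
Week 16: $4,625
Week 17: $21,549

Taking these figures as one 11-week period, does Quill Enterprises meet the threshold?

Yes

Total aggregate cash receipts: $22,441 + $26,572 + $6,313 + $12,895 + $14,572 + $4,380 + $24,968 + $17,301 + $15,526 + $4,625 + $21,549 = $171,142.
$171,142 > $160,000, so the threshold is exceeded.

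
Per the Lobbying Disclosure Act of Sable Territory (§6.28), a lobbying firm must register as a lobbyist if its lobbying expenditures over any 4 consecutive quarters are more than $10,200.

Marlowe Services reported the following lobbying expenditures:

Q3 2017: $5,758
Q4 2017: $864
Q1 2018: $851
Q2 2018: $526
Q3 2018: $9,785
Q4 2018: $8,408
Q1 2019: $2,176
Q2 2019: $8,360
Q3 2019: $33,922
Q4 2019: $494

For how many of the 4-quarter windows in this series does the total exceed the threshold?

Q3 2017–Q2 2018: $5,758 + $864 + $851 + $526 = $7,999 (under)
Q4 2017–Q3 2018: $864 + $851 + $526 + $9,785 = $12,026 (over)
Q1 2018–Q4 2018: $851 + $526 + $9,785 + $8,408 = $19,570 (over)
Q2 2018–Q1 2019: $526 + $9,785 + $8,408 + $2,176 = $20,895 (over)
Q3 2018–Q2 2019: $9,785 + $8,408 + $2,176 + $8,360 = $28,729 (over)
Q4 2018–Q3 2019: $8,408 + $2,176 + $8,360 + $33,922 = $52,866 (over)
Q1 2019–Q4 2019: $2,176 + $8,360 + $33,922 + $494 = $44,952 (over)
6 windows exceed the threshold.

6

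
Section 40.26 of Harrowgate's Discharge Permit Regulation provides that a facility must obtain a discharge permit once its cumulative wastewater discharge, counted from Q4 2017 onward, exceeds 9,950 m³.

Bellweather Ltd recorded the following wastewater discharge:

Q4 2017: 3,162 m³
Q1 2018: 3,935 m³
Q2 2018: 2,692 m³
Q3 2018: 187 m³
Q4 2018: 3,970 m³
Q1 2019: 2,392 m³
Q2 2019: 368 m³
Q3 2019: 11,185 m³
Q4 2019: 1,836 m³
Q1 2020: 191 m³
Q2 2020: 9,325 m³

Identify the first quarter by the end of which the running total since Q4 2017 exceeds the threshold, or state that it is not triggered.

Through Q4 2017: 3,162 m³
Through Q1 2018: 7,097 m³
Through Q2 2018: 9,789 m³
Through Q3 2018: 9,976 m³ ← exceeds threshold

Q3 2018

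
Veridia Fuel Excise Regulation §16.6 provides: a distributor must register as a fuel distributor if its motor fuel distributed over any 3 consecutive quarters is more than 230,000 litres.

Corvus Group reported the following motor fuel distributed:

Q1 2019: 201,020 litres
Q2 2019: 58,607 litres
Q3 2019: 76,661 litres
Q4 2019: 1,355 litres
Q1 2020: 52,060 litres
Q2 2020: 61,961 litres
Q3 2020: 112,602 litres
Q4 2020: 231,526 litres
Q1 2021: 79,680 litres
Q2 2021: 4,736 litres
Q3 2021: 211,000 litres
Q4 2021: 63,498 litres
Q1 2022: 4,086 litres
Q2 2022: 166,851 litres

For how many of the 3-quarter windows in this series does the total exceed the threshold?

8

Q1 2019–Q3 2019: 201,020 litres + 58,607 litres + 76,661 litres = 336,288 litres (over)
Q2 2019–Q4 2019: 58,607 litres + 76,661 litres + 1,355 litres = 136,623 litres (under)
Q3 2019–Q1 2020: 76,661 litres + 1,355 litres + 52,060 litres = 130,076 litres (under)
Q4 2019–Q2 2020: 1,355 litres + 52,060 litres + 61,961 litres = 115,376 litres (under)
Q1 2020–Q3 2020: 52,060 litres + 61,961 litres + 112,602 litres = 226,623 litres (under)
Q2 2020–Q4 2020: 61,961 litres + 112,602 litres + 231,526 litres = 406,089 litres (over)
Q3 2020–Q1 2021: 112,602 litres + 231,526 litres + 79,680 litres = 423,808 litres (over)
Q4 2020–Q2 2021: 231,526 litres + 79,680 litres + 4,736 litres = 315,942 litres (over)
Q1 2021–Q3 2021: 79,680 litres + 4,736 litres + 211,000 litres = 295,416 litres (over)
Q2 2021–Q4 2021: 4,736 litres + 211,000 litres + 63,498 litres = 279,234 litres (over)
Q3 2021–Q1 2022: 211,000 litres + 63,498 litres + 4,086 litres = 278,584 litres (over)
Q4 2021–Q2 2022: 63,498 litres + 4,086 litres + 166,851 litres = 234,435 litres (over)
8 windows exceed the threshold.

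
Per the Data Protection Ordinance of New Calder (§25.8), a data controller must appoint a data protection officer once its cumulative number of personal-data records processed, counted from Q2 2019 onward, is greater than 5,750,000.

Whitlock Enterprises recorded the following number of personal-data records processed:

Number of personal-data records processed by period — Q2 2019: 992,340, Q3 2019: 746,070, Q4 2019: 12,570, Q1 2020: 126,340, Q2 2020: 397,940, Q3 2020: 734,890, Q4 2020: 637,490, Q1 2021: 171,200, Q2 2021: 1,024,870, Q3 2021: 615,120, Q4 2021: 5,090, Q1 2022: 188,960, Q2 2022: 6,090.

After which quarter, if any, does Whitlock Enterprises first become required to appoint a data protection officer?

Not triggered

Through Q2 2019: 992,340
Through Q3 2019: 1,738,410
Through Q4 2019: 1,750,980
Through Q1 2020: 1,877,320
Through Q2 2020: 2,275,260
Through Q3 2020: 3,010,150
Through Q4 2020: 3,647,640
Through Q1 2021: 3,818,840
Through Q2 2021: 4,843,710
Through Q3 2021: 5,458,830
Through Q4 2021: 5,463,920
Through Q1 2022: 5,652,880
Through Q2 2022: 5,658,970
Final cumulative total 5,658,970 ≤ 5,750,000; the threshold is never exceeded.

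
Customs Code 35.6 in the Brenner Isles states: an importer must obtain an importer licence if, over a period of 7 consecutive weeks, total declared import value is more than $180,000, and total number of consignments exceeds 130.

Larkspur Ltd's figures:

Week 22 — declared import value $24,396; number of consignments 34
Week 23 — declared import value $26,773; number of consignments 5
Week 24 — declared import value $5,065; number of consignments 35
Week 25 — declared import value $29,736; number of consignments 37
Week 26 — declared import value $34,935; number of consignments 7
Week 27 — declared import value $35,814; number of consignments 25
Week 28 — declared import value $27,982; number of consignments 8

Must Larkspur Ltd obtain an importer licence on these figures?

Yes

Total declared import value: $24,396 + $26,773 + $5,065 + $29,736 + $34,935 + $35,814 + $27,982 = $184,701 (> $180,000).
Total number of consignments: 34 + 5 + 35 + 37 + 7 + 25 + 8 = 151 (> 130).
The test is 'and': both thresholds are exceeded.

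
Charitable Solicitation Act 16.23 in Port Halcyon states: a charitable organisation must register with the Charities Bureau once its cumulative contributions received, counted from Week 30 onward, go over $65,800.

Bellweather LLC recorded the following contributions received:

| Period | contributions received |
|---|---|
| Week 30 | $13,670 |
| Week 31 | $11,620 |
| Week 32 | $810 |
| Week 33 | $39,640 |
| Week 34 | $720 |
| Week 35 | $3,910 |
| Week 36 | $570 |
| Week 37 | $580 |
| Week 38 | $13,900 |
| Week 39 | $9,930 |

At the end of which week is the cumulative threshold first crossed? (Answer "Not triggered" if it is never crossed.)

Through Week 30: $13,670
Through Week 31: $25,290
Through Week 32: $26,100
Through Week 33: $65,740
Through Week 34: $66,460 ← exceeds threshold

Week 34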